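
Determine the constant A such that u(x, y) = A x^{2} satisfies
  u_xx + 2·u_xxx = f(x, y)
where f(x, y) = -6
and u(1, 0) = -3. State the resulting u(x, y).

Substitute the ansatz u = A x^{2} into the left-hand side.
Derivatives of the ansatz:
  u_xx = 2 A
  u_xxx = 0
Term by term:
  u_xx = 2 A
  2·u_xxx = 0
So the left-hand side equals
  2 A
This must equal f(x, y) = -6 identically.
Matching coefficients of the independent functions:
  [constant term]:  2 A = -6
Solving: A = -3.
Check against the point condition:
  u(1, 0) = -3  ⟹  A = -3  ✓
Hence u(x, y) = - 3 x^{2}.

Answer: u(x, y) = - 3 x^{2}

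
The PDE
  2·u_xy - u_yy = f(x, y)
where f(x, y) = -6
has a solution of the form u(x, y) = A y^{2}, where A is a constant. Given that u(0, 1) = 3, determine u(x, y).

Substitute the ansatz u = A y^{2} into the left-hand side.
Derivatives of the ansatz:
  u_xy = 0
  u_yy = 2 A
Term by term:
  2·u_xy = 0
  -u_yy = - 2 A
So the left-hand side equals
  - 2 A
This must equal f(x, y) = -6 identically.
Matching coefficients of the independent functions:
  [constant term]:  - 2 A = -6
Solving: A = 3.
Check against the point condition:
  u(0, 1) = 3  ⟹  A = 3  ✓
Hence u(x, y) = 3 y^{2}.

Answer: u(x, y) = 3 y^{2}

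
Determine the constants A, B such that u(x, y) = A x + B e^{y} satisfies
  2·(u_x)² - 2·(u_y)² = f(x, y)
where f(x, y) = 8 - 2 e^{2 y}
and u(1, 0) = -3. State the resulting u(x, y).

Substitute the ansatz u = A x + B e^{y} into the left-hand side.
Derivatives of the ansatz:
  u_x = A
  u_y = B e^{y}
Term by term:
  2·(u_x)² = 2 A^{2}
  -2·(u_y)² = - 2 B^{2} e^{2 y}
So the left-hand side equals
  2 A^{2} - 2 B^{2} e^{2 y}
This must equal f(x, y) = 8 - 2 e^{2 y} identically.
Matching coefficients of the independent functions:
  [constant term]:  2 A^{2} = 8
  [e^{2 y}]:  - 2 B^{2} = -2
These equations allow (A, B) = (-2, -1) or (-2, 1) or (2, -1) or (2, 1).
Impose the point condition(s):
  u(1, 0) = -3  ⟹  A + B = -3
Only A = -2, B = -1 satisfies everything.
Hence u(x, y) = - 2 x - e^{y}.

Answer: u(x, y) = - 2 x - e^{y}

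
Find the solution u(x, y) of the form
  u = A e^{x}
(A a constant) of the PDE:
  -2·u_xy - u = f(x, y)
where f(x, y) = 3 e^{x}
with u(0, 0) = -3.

Substitute the ansatz u = A e^{x} into the left-hand side.
Derivatives of the ansatz:
  u_xy = 0
Term by term:
  -2·u_xy = 0
  -u = - A e^{x}
So the left-hand side equals
  - A e^{x}
This must equal f(x, y) = 3 e^{x} identically.
Matching coefficients of the independent functions:
  [e^{x}]:  - A = 3
Solving: A = -3.
Check against the point condition:
  u(0, 0) = -3  ⟹  A = -3  ✓
Hence u(x, y) = - 3 e^{x}.

Answer: u(x, y) = - 3 e^{x}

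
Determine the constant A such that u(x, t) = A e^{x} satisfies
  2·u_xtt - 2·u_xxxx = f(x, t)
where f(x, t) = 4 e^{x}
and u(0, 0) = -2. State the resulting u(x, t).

Substitute the ansatz u = A e^{x} into the left-hand side.
Derivatives of the ansatz:
  u_xtt = 0
  u_xxxx = A e^{x}
Term by term:
  2·u_xtt = 0
  -2·u_xxxx = - 2 A e^{x}
So the left-hand side equals
  - 2 A e^{x}
This must equal f(x, t) = 4 e^{x} identically.
Matching coefficients of the independent functions:
  [e^{x}]:  - 2 A = 4
Solving: A = -2.
Check against the point condition:
  u(0, 0) = -2  ⟹  A = -2  ✓
Hence u(x, t) = - 2 e^{x}.

Answer: u(x, t) = - 2 e^{x}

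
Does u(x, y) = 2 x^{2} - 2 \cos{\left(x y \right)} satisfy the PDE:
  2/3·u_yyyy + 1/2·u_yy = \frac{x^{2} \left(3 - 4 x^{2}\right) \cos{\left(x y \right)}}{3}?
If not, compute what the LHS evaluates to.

Answer: Yes

Derivation:
Evaluate each term of the left-hand side for u = 2 x^{2} - 2 \cos{\left(x y \right)}.
Derivatives:
  u_yyyy = - 2 x^{4} \cos{\left(x y \right)}
  u_yy = 2 x^{2} \cos{\left(x y \right)}
Terms:
  2/3·u_yyyy = - \frac{4 x^{4} \cos{\left(x y \right)}}{3}
  1/2·u_yy = x^{2} \cos{\left(x y \right)}
Sum: LHS = \frac{x^{2} \left(3 - 4 x^{2}\right) \cos{\left(x y \right)}}{3}
This is exactly the given right-hand side, so u is a solution.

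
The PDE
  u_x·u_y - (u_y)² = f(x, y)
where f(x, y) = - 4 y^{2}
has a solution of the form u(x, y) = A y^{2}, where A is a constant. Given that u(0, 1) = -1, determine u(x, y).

Substitute the ansatz u = A y^{2} into the left-hand side.
Derivatives of the ansatz:
  u_x = 0
  u_y = 2 A y
Term by term:
  u_x·u_y = 0
  -(u_y)² = - 4 A^{2} y^{2}
So the left-hand side equals
  - 4 A^{2} y^{2}
This must equal f(x, y) = - 4 y^{2} identically.
Matching coefficients of the independent functions:
  [y^{2}]:  - 4 A^{2} = -4
These equations allow (A) = (-1) or (1).
Impose the point condition(s):
  u(0, 1) = -1  ⟹  A = -1
Only A = -1 satisfies everything.
Hence u(x, y) = - y^{2}.

Answer: u(x, y) = - y^{2}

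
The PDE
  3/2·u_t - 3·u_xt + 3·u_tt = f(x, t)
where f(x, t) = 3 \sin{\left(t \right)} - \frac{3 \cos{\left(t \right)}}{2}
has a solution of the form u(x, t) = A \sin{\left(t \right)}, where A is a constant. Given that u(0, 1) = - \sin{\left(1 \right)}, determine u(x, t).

Answer: u(x, t) = - \sin{\left(t \right)}

Derivation:
Substitute the ansatz u = A \sin{\left(t \right)} into the left-hand side.
Derivatives of the ansatz:
  u_t = A \cos{\left(t \right)}
  u_xt = 0
  u_tt = - A \sin{\left(t \right)}
Term by term:
  3/2·u_t = \frac{3 A \cos{\left(t \right)}}{2}
  -3·u_xt = 0
  3·u_tt = - 3 A \sin{\left(t \right)}
So the left-hand side equals
  - 3 A \sin{\left(t \right)} + \frac{3 A \cos{\left(t \right)}}{2}
This must equal f(x, t) = 3 \sin{\left(t \right)} - \frac{3 \cos{\left(t \right)}}{2} identically.
Matching coefficients of the independent functions:
  [\sin{\left(t \right)}]:  - 3 A = 3
  [\cos{\left(t \right)}]:  \frac{3 A}{2} = - \frac{3}{2}
Solving: A = -1.
Check against the point condition:
  u(0, 1) = - \sin{\left(1 \right)}  ⟹  A \sin{\left(1 \right)} = - \sin{\left(1 \right)}  ✓
Hence u(x, t) = - \sin{\left(t \right)}.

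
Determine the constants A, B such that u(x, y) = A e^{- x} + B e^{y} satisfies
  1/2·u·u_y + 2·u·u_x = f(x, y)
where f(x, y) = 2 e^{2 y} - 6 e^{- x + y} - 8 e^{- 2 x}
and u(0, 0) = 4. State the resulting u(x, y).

Answer: u(x, y) = 2 e^{y} + 2 e^{- x}

Derivation:
Substitute the ansatz u = A e^{- x} + B e^{y} into the left-hand side.
Derivatives of the ansatz:
  u_y = B e^{y}
  u_x = - A e^{- x}
Term by term:
  1/2·u·u_y = \frac{A B e^{- x} e^{y}}{2} + \frac{B^{2} e^{2 y}}{2}
  2·u·u_x = - 2 A^{2} e^{- 2 x} - 2 A B e^{- x} e^{y}
So the left-hand side equals
  - 2 A^{2} e^{- 2 x} - \frac{3 A B e^{- x} e^{y}}{2} + \frac{B^{2} e^{2 y}}{2}
This must equal f(x, y) identically; expanded, f = 2 e^{2 y} - 6 e^{- x} e^{y} - 8 e^{- 2 x}.
Matching coefficients of the independent functions:
  [e^{- x} e^{y}]:  - \frac{3 A B}{2} = -6
  [e^{- 2 x}]:  - 2 A^{2} = -8
  [e^{2 y}]:  \frac{B^{2}}{2} = 2
These equations allow (A, B) = (-2, -2) or (2, 2).
Impose the point condition(s):
  u(0, 0) = 4  ⟹  A + B = 4
Only A = 2, B = 2 satisfies everything.
Hence u(x, y) = 2 e^{y} + 2 e^{- x}.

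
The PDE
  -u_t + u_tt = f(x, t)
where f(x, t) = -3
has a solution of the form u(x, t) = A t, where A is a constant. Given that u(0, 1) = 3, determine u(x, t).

Answer: u(x, t) = 3 t

Derivation:
Substitute the ansatz u = A t into the left-hand side.
Derivatives of the ansatz:
  u_t = A
  u_tt = 0
Term by term:
  -u_t = - A
  u_tt = 0
So the left-hand side equals
  - A
This must equal f(x, t) = -3 identically.
Matching coefficients of the independent functions:
  [constant term]:  - A = -3
Solving: A = 3.
Check against the point condition:
  u(0, 1) = 3  ⟹  A = 3  ✓
Hence u(x, t) = 3 t.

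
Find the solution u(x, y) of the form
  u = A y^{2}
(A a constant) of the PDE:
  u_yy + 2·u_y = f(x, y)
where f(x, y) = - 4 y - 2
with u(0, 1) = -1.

Substitute the ansatz u = A y^{2} into the left-hand side.
Derivatives of the ansatz:
  u_yy = 2 A
  u_y = 2 A y
Term by term:
  u_yy = 2 A
  2·u_y = 4 A y
So the left-hand side equals
  4 A y + 2 A
This must equal f(x, y) = - 4 y - 2 identically.
Matching coefficients of the independent functions:
  [constant term]:  2 A = -2
  [y]:  4 A = -4
Solving: A = -1.
Check against the point condition:
  u(0, 1) = -1  ⟹  A = -1  ✓
Hence u(x, y) = - y^{2}.

Answer: u(x, y) = - y^{2}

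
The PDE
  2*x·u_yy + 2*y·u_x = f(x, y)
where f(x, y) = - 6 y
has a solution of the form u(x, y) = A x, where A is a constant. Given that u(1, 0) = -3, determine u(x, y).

Substitute the ansatz u = A x into the left-hand side.
Derivatives of the ansatz:
  u_yy = 0
  u_x = A
Term by term:
  2*x·u_yy = 0
  2*y·u_x = 2 A y
So the left-hand side equals
  2 A y
This must equal f(x, y) = - 6 y identically.
Matching coefficients of the independent functions:
  [y]:  2 A = -6
Solving: A = -3.
Check against the point condition:
  u(1, 0) = -3  ⟹  A = -3  ✓
Hence u(x, y) = - 3 x.

Answer: u(x, y) = - 3 x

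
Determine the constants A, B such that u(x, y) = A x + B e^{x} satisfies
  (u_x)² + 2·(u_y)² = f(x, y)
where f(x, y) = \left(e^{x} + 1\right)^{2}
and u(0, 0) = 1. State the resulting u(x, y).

Answer: u(x, y) = x + e^{x}

Derivation:
Substitute the ansatz u = A x + B e^{x} into the left-hand side.
Derivatives of the ansatz:
  u_x = A + B e^{x}
  u_y = 0
Term by term:
  (u_x)² = A^{2} + 2 A B e^{x} + B^{2} e^{2 x}
  2·(u_y)² = 0
So the left-hand side equals
  A^{2} + 2 A B e^{x} + B^{2} e^{2 x}
This must equal f(x, y) identically; expanded, f = e^{2 x} + 2 e^{x} + 1.
Matching coefficients of the independent functions:
  [constant term]:  A^{2} = 1
  [e^{x}]:  2 A B = 2
  [e^{2 x}]:  B^{2} = 1
These equations allow (A, B) = (-1, -1) or (1, 1).
Impose the point condition(s):
  u(0, 0) = 1  ⟹  B = 1
Only A = 1, B = 1 satisfies everything.
Hence u(x, y) = x + e^{x}.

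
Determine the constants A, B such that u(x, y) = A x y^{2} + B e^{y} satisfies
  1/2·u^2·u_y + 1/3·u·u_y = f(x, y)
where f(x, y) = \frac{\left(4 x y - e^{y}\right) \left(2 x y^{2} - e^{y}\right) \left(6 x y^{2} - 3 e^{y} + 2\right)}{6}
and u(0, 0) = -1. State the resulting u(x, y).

Substitute the ansatz u = A x y^{2} + B e^{y} into the left-hand side.
Derivatives of the ansatz:
  u_y = 2 A x y + B e^{y}
Term by term:
  1/2·u^2·u_y = A^{3} x^{3} y^{5} + \frac{A^{2} B x^{2} y^{4} e^{y}}{2} + 2 A^{2} B x^{2} y^{3} e^{y} + A B^{2} x y^{2} e^{2 y} + A B^{2} x y e^{2 y} + \frac{B^{3} e^{3 y}}{2}
  1/3·u·u_y = \frac{2 A^{2} x^{2} y^{3}}{3} + \frac{A B x y^{2} e^{y}}{3} + \frac{2 A B x y e^{y}}{3} + \frac{B^{2} e^{2 y}}{3}
So the left-hand side equals
  A^{3} x^{3} y^{5} + \frac{A^{2} B x^{2} y^{4} e^{y}}{2} + 2 A^{2} B x^{2} y^{3} e^{y} + \frac{2 A^{2} x^{2} y^{3}}{3} + A B^{2} x y^{2} e^{2 y} + A B^{2} x y e^{2 y} + \frac{A B x y^{2} e^{y}}{3} + \frac{2 A B x y e^{y}}{3} + \frac{B^{3} e^{3 y}}{2} + \frac{B^{2} e^{2 y}}{3}
This must equal f(x, y) identically; expanded, f = 8 x^{3} y^{5} - 2 x^{2} y^{4} e^{y} - 8 x^{2} y^{3} e^{y} + \frac{8 x^{2} y^{3}}{3} + 2 x y^{2} e^{2 y} - \frac{2 x y^{2} e^{y}}{3} + 2 x y e^{2 y} - \frac{4 x y e^{y}}{3} - \frac{e^{3 y}}{2} + \frac{e^{2 y}}{3}.
Matching coefficients of the independent functions:
  [x^{2} y^{3}]:  \frac{2 A^{2}}{3} = \frac{8}{3}
  [x^{3} y^{5}]:  A^{3} = 8
  [x y e^{y}]:  \frac{2 A B}{3} = - \frac{4}{3}
  [x y e^{2 y}, x y^{2} e^{2 y}]:  A B^{2} = 2
  [x y^{2} e^{y}]:  \frac{A B}{3} = - \frac{2}{3}
  [x^{2} y^{3} e^{y}]:  2 A^{2} B = -8
  [x^{2} y^{4} e^{y}]:  \frac{A^{2} B}{2} = -2
  [e^{2 y}]:  \frac{B^{2}}{3} = \frac{1}{3}
  [e^{3 y}]:  \frac{B^{3}}{2} = - \frac{1}{2}
Solving: A = 2, B = -1.
Check against the point condition:
  u(0, 0) = -1  ⟹  B = -1  ✓
Hence u(x, y) = 2 x y^{2} - e^{y}.

Answer: u(x, y) = 2 x y^{2} - e^{y}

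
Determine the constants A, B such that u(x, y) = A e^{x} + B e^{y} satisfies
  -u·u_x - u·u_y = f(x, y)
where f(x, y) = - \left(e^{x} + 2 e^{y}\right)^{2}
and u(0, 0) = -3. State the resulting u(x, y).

Substitute the ansatz u = A e^{x} + B e^{y} into the left-hand side.
Derivatives of the ansatz:
  u_x = A e^{x}
  u_y = B e^{y}
Term by term:
  -u·u_x = - A^{2} e^{2 x} - A B e^{x} e^{y}
  -u·u_y = - A B e^{x} e^{y} - B^{2} e^{2 y}
So the left-hand side equals
  - A^{2} e^{2 x} - 2 A B e^{x} e^{y} - B^{2} e^{2 y}
This must equal f(x, y) identically; expanded, f = - e^{2 x} - 4 e^{x} e^{y} - 4 e^{2 y}.
Matching coefficients of the independent functions:
  [e^{x} e^{y}]:  - 2 A B = -4
  [e^{2 x}]:  - A^{2} = -1
  [e^{2 y}]:  - B^{2} = -4
These equations allow (A, B) = (-1, -2) or (1, 2).
Impose the point condition(s):
  u(0, 0) = -3  ⟹  A + B = -3
Only A = -1, B = -2 satisfies everything.
Hence u(x, y) = - e^{x} - 2 e^{y}.

Answer: u(x, y) = - e^{x} - 2 e^{y}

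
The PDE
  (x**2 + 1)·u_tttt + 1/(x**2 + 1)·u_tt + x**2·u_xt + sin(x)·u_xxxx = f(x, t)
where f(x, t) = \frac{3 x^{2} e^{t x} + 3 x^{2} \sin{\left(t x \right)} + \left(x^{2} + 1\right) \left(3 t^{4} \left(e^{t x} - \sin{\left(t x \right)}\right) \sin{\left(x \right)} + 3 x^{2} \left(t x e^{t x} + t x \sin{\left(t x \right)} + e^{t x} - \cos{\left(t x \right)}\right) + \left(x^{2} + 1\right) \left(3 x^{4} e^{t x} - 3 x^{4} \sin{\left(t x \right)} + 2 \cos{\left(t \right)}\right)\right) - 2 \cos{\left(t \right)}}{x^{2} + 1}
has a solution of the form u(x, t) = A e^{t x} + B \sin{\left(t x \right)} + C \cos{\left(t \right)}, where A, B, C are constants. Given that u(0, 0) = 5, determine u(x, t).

Substitute the ansatz u = A e^{t x} + B \sin{\left(t x \right)} + C \cos{\left(t \right)} into the left-hand side.
Derivatives of the ansatz:
  u_tttt = A x^{4} e^{t x} + B x^{4} \sin{\left(t x \right)} + C \cos{\left(t \right)}
  u_tt = A x^{2} e^{t x} - B x^{2} \sin{\left(t x \right)} - C \cos{\left(t \right)}
  u_xt = A t x e^{t x} + A e^{t x} - B t x \sin{\left(t x \right)} + B \cos{\left(t x \right)}
  u_xxxx = A t^{4} e^{t x} + B t^{4} \sin{\left(t x \right)}
Term by term:
  (x**2 + 1)·u_tttt = A x^{6} e^{t x} + A x^{4} e^{t x} + B x^{6} \sin{\left(t x \right)} + B x^{4} \sin{\left(t x \right)} + C x^{2} \cos{\left(t \right)} + C \cos{\left(t \right)}
  1/(x**2 + 1)·u_tt = \frac{A x^{2} e^{t x}}{x^{2} + 1} - \frac{B x^{2} \sin{\left(t x \right)}}{x^{2} + 1} - \frac{C \cos{\left(t \right)}}{x^{2} + 1}
  x**2·u_xt = A t x^{3} e^{t x} + A x^{2} e^{t x} - B t x^{3} \sin{\left(t x \right)} + B x^{2} \cos{\left(t x \right)}
  sin(x)·u_xxxx = A t^{4} e^{t x} \sin{\left(x \right)} + B t^{4} \sin{\left(x \right)} \sin{\left(t x \right)}
So the left-hand side equals
  A t^{4} e^{t x} \sin{\left(x \right)} + A t x^{3} e^{t x} + A x^{6} e^{t x} + A x^{4} e^{t x} + A x^{2} e^{t x} + \frac{A x^{2} e^{t x}}{x^{2} + 1} + B t^{4} \sin{\left(x \right)} \sin{\left(t x \right)} - B t x^{3} \sin{\left(t x \right)} + B x^{6} \sin{\left(t x \right)} + B x^{4} \sin{\left(t x \right)} + B x^{2} \cos{\left(t x \right)} - \frac{B x^{2} \sin{\left(t x \right)}}{x^{2} + 1} + C x^{2} \cos{\left(t \right)} + C \cos{\left(t \right)} - \frac{C \cos{\left(t \right)}}{x^{2} + 1}
This must equal f(x, t) identically; expanded, f = 3 t^{4} e^{t x} \sin{\left(x \right)} - 3 t^{4} \sin{\left(x \right)} \sin{\left(t x \right)} + 3 t x^{3} e^{t x} + 3 t x^{3} \sin{\left(t x \right)} + 3 x^{6} e^{t x} - 3 x^{6} \sin{\left(t x \right)} + 3 x^{4} e^{t x} - 3 x^{4} \sin{\left(t x \right)} + 3 x^{2} e^{t x} + 2 x^{2} \cos{\left(t \right)} - 3 x^{2} \cos{\left(t x \right)} + \frac{3 x^{2} e^{t x}}{x^{2} + 1} + \frac{3 x^{2} \sin{\left(t x \right)}}{x^{2} + 1} + 2 \cos{\left(t \right)} - \frac{2 \cos{\left(t \right)}}{x^{2} + 1}.
Matching coefficients of the independent functions:
(each divided by its leading coefficient; functions giving the same equation are listed together)
  [x^{2} e^{t x}, x^{4} e^{t x}, x^{6} e^{t x}, …]:  A - 3 = 0
  [x^{2} \cos{\left(t \right)}, \frac{\cos{\left(t \right)}}{x^{2} + 1}, \cos{\left(t \right)}]:  C - 2 = 0
  [x^{2} \cos{\left(t x \right)}, x^{4} \sin{\left(t x \right)}, x^{6} \sin{\left(t x \right)}, …]:  B + 3 = 0
Solving: A = 3, B = -3, C = 2.
Check against the point condition:
  u(0, 0) = 5  ⟹  A + C = 5  ✓
Hence u(x, t) = 3 e^{t x} - 3 \sin{\left(t x \right)} + 2 \cos{\left(t \right)}.

Answer: u(x, t) = 3 e^{t x} - 3 \sin{\left(t x \right)} + 2 \cos{\left(t \right)}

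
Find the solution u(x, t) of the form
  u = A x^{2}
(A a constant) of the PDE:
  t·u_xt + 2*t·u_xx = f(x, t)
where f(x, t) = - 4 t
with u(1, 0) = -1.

Substitute the ansatz u = A x^{2} into the left-hand side.
Derivatives of the ansatz:
  u_xt = 0
  u_xx = 2 A
Term by term:
  t·u_xt = 0
  2*t·u_xx = 4 A t
So the left-hand side equals
  4 A t
This must equal f(x, t) = - 4 t identically.
Matching coefficients of the independent functions:
  [t]:  4 A = -4
Solving: A = -1.
Check against the point condition:
  u(1, 0) = -1  ⟹  A = -1  ✓
Hence u(x, t) = - x^{2}.

Answer: u(x, t) = - x^{2}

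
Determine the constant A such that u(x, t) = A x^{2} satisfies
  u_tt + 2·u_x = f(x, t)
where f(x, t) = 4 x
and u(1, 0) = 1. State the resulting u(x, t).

Substitute the ansatz u = A x^{2} into the left-hand side.
Derivatives of the ansatz:
  u_tt = 0
  u_x = 2 A x
Term by term:
  u_tt = 0
  2·u_x = 4 A x
So the left-hand side equals
  4 A x
This must equal f(x, t) = 4 x identically.
Matching coefficients of the independent functions:
  [x]:  4 A = 4
Solving: A = 1.
Check against the point condition:
  u(1, 0) = 1  ⟹  A = 1  ✓
Hence u(x, t) = x^{2}.

Answer: u(x, t) = x^{2}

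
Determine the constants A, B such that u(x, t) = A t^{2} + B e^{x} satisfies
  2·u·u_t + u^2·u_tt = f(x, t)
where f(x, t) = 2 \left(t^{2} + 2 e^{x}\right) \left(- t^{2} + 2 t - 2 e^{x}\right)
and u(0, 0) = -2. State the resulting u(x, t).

Substitute the ansatz u = A t^{2} + B e^{x} into the left-hand side.
Derivatives of the ansatz:
  u_t = 2 A t
  u_tt = 2 A
Term by term:
  2·u·u_t = 4 A^{2} t^{3} + 4 A B t e^{x}
  u^2·u_tt = 2 A^{3} t^{4} + 4 A^{2} B t^{2} e^{x} + 2 A B^{2} e^{2 x}
So the left-hand side equals
  2 A^{3} t^{4} + 4 A^{2} B t^{2} e^{x} + 4 A^{2} t^{3} + 2 A B^{2} e^{2 x} + 4 A B t e^{x}
This must equal f(x, t) identically; expanded, f = - 2 t^{4} + 4 t^{3} - 8 t^{2} e^{x} + 8 t e^{x} - 8 e^{2 x}.
Matching coefficients of the independent functions:
  [t^{3}]:  4 A^{2} = 4
  [t^{4}]:  2 A^{3} = -2
  [t e^{x}]:  4 A B = 8
  [t^{2} e^{x}]:  4 A^{2} B = -8
  [e^{2 x}]:  2 A B^{2} = -8
Solving: A = -1, B = -2.
Check against the point condition:
  u(0, 0) = -2  ⟹  B = -2  ✓
Hence u(x, t) = - t^{2} - 2 e^{x}.

Answer: u(x, t) = - t^{2} - 2 e^{x}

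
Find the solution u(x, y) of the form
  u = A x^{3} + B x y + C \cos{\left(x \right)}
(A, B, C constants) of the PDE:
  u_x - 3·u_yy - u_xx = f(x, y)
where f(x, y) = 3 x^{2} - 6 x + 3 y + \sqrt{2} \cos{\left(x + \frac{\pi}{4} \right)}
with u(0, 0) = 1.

Substitute the ansatz u = A x^{3} + B x y + C \cos{\left(x \right)} into the left-hand side.
Derivatives of the ansatz:
  u_x = 3 A x^{2} + B y - C \sin{\left(x \right)}
  u_yy = 0
  u_xx = 6 A x - C \cos{\left(x \right)}
Term by term:
  u_x = 3 A x^{2} + B y - C \sin{\left(x \right)}
  -3·u_yy = 0
  -u_xx = - 6 A x + C \cos{\left(x \right)}
So the left-hand side equals
  3 A x^{2} - 6 A x + B y - C \sin{\left(x \right)} + C \cos{\left(x \right)}
This must equal f(x, y) identically; expanded, f = 3 x^{2} - 6 x + 3 y - \sin{\left(x \right)} + \cos{\left(x \right)}.
Matching coefficients of the independent functions:
  [x]:  - 6 A = -6
  [x^{2}]:  3 A = 3
  [y]:  B = 3
  [\sin{\left(x \right)}]:  - C = -1
  [\cos{\left(x \right)}]:  C = 1
Solving: A = 1, B = 3, C = 1.
Check against the point condition:
  u(0, 0) = 1  ⟹  C = 1  ✓
Hence u(x, y) = x^{3} + 3 x y + \cos{\left(x \right)}.

Answer: u(x, y) = x^{3} + 3 x y + \cos{\left(x \right)}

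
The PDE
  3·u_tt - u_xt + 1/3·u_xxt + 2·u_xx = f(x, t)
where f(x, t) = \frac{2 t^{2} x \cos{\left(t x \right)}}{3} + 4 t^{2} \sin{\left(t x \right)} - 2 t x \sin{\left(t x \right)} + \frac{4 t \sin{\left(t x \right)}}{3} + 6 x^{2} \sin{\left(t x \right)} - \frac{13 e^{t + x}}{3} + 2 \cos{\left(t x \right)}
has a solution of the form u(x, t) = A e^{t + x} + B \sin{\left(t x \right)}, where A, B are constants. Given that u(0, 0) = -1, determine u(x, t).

Answer: u(x, t) = - e^{t + x} - 2 \sin{\left(t x \right)}

Derivation:
Substitute the ansatz u = A e^{t + x} + B \sin{\left(t x \right)} into the left-hand side.
Derivatives of the ansatz:
  u_tt = A e^{t} e^{x} - B x^{2} \sin{\left(t x \right)}
  u_xt = A e^{t} e^{x} - B t x \sin{\left(t x \right)} + B \cos{\left(t x \right)}
  u_xxt = A e^{t} e^{x} - B t^{2} x \cos{\left(t x \right)} - 2 B t \sin{\left(t x \right)}
  u_xx = A e^{t} e^{x} - B t^{2} \sin{\left(t x \right)}
Term by term:
  3·u_tt = 3 A e^{t} e^{x} - 3 B x^{2} \sin{\left(t x \right)}
  -u_xt = - A e^{t} e^{x} + B t x \sin{\left(t x \right)} - B \cos{\left(t x \right)}
  1/3·u_xxt = \frac{A e^{t} e^{x}}{3} - \frac{B t^{2} x \cos{\left(t x \right)}}{3} - \frac{2 B t \sin{\left(t x \right)}}{3}
  2·u_xx = 2 A e^{t} e^{x} - 2 B t^{2} \sin{\left(t x \right)}
So the left-hand side equals
  \frac{13 A e^{t} e^{x}}{3} - \frac{B t^{2} x \cos{\left(t x \right)}}{3} - 2 B t^{2} \sin{\left(t x \right)} + B t x \sin{\left(t x \right)} - \frac{2 B t \sin{\left(t x \right)}}{3} - 3 B x^{2} \sin{\left(t x \right)} - B \cos{\left(t x \right)}
This must equal f(x, t) identically; expanded, f = \frac{2 t^{2} x \cos{\left(t x \right)}}{3} + 4 t^{2} \sin{\left(t x \right)} - 2 t x \sin{\left(t x \right)} + \frac{4 t \sin{\left(t x \right)}}{3} + 6 x^{2} \sin{\left(t x \right)} - \frac{13 e^{t} e^{x}}{3} + 2 \cos{\left(t x \right)}.
Matching coefficients of the independent functions:
  [t \sin{\left(t x \right)}]:  - \frac{2 B}{3} = \frac{4}{3}
  [t^{2} \sin{\left(t x \right)}]:  - 2 B = 4
  [x^{2} \sin{\left(t x \right)}]:  - 3 B = 6
  [e^{t} e^{x}]:  \frac{13 A}{3} = - \frac{13}{3}
  [t x \sin{\left(t x \right)}]:  B = -2
  [t^{2} x \cos{\left(t x \right)}]:  - \frac{B}{3} = \frac{2}{3}
  [\cos{\left(t x \right)}]:  - B = 2
Solving: A = -1, B = -2.
Check against the point condition:
  u(0, 0) = -1  ⟹  A = -1  ✓
Hence u(x, t) = - e^{t + x} - 2 \sin{\left(t x \right)}.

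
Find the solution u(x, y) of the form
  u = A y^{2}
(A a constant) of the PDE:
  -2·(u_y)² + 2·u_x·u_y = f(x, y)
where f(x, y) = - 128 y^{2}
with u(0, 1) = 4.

Answer: u(x, y) = 4 y^{2}

Derivation:
Substitute the ansatz u = A y^{2} into the left-hand side.
Derivatives of the ansatz:
  u_y = 2 A y
  u_x = 0
Term by term:
  -2·(u_y)² = - 8 A^{2} y^{2}
  2·u_x·u_y = 0
So the left-hand side equals
  - 8 A^{2} y^{2}
This must equal f(x, y) = - 128 y^{2} identically.
Matching coefficients of the independent functions:
  [y^{2}]:  - 8 A^{2} = -128
These equations allow (A) = (-4) or (4).
Impose the point condition(s):
  u(0, 1) = 4  ⟹  A = 4
Only A = 4 satisfies everything.
Hence u(x, y) = 4 y^{2}.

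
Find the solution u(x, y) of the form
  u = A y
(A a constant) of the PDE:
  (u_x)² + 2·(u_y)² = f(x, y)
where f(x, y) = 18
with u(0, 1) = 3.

Substitute the ansatz u = A y into the left-hand side.
Derivatives of the ansatz:
  u_x = 0
  u_y = A
Term by term:
  (u_x)² = 0
  2·(u_y)² = 2 A^{2}
So the left-hand side equals
  2 A^{2}
This must equal f(x, y) = 18 identically.
Matching coefficients of the independent functions:
  [constant term]:  2 A^{2} = 18
These equations allow (A) = (-3) or (3).
Impose the point condition(s):
  u(0, 1) = 3  ⟹  A = 3
Only A = 3 satisfies everything.
Hence u(x, y) = 3 y.

Answer: u(x, y) = 3 y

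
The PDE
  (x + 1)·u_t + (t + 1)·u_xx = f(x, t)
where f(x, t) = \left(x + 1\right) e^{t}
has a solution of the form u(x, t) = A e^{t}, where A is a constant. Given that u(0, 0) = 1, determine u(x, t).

Answer: u(x, t) = e^{t}

Derivation:
Substitute the ansatz u = A e^{t} into the left-hand side.
Derivatives of the ansatz:
  u_t = A e^{t}
  u_xx = 0
Term by term:
  (x + 1)·u_t = A x e^{t} + A e^{t}
  (t + 1)·u_xx = 0
So the left-hand side equals
  A x e^{t} + A e^{t}
This must equal f(x, t) identically; expanded, f = x e^{t} + e^{t}.
Matching coefficients of the independent functions:
  [x e^{t}, e^{t}]:  A = 1
Solving: A = 1.
Check against the point condition:
  u(0, 0) = 1  ⟹  A = 1  ✓
Hence u(x, t) = e^{t}.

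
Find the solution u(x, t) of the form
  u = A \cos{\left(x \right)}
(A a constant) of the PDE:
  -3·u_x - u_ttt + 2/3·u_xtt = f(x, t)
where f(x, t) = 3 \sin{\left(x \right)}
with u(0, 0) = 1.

Substitute the ansatz u = A \cos{\left(x \right)} into the left-hand side.
Derivatives of the ansatz:
  u_x = - A \sin{\left(x \right)}
  u_ttt = 0
  u_xtt = 0
Term by term:
  -3·u_x = 3 A \sin{\left(x \right)}
  -u_ttt = 0
  2/3·u_xtt = 0
So the left-hand side equals
  3 A \sin{\left(x \right)}
This must equal f(x, t) = 3 \sin{\left(x \right)} identically.
Matching coefficients of the independent functions:
  [\sin{\left(x \right)}]:  3 A = 3
Solving: A = 1.
Check against the point condition:
  u(0, 0) = 1  ⟹  A = 1  ✓
Hence u(x, t) = \cos{\left(x \right)}.

Answer: u(x, t) = \cos{\left(x \right)}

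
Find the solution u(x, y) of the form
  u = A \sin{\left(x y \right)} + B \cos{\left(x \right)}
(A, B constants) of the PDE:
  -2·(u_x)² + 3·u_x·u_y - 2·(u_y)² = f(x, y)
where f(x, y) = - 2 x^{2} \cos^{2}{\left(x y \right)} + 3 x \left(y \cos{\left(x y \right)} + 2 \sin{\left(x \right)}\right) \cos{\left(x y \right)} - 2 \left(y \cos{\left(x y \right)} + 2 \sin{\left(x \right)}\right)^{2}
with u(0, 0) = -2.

Answer: u(x, y) = \sin{\left(x y \right)} - 2 \cos{\left(x \right)}

Derivation:
Substitute the ansatz u = A \sin{\left(x y \right)} + B \cos{\left(x \right)} into the left-hand side.
Derivatives of the ansatz:
  u_x = A y \cos{\left(x y \right)} - B \sin{\left(x \right)}
  u_y = A x \cos{\left(x y \right)}
Term by term:
  -2·(u_x)² = - 2 A^{2} y^{2} \cos^{2}{\left(x y \right)} + 4 A B y \sin{\left(x \right)} \cos{\left(x y \right)} - 2 B^{2} \sin^{2}{\left(x \right)}
  3·u_x·u_y = 3 A^{2} x y \cos^{2}{\left(x y \right)} - 3 A B x \sin{\left(x \right)} \cos{\left(x y \right)}
  -2·(u_y)² = - 2 A^{2} x^{2} \cos^{2}{\left(x y \right)}
So the left-hand side equals
  - 2 A^{2} x^{2} \cos^{2}{\left(x y \right)} + 3 A^{2} x y \cos^{2}{\left(x y \right)} - 2 A^{2} y^{2} \cos^{2}{\left(x y \right)} - 3 A B x \sin{\left(x \right)} \cos{\left(x y \right)} + 4 A B y \sin{\left(x \right)} \cos{\left(x y \right)} - 2 B^{2} \sin^{2}{\left(x \right)}
This must equal f(x, y) identically; expanded, f = - 2 x^{2} \cos^{2}{\left(x y \right)} + 3 x y \cos^{2}{\left(x y \right)} + 6 x \sin{\left(x \right)} \cos{\left(x y \right)} - 2 y^{2} \cos^{2}{\left(x y \right)} - 8 y \sin{\left(x \right)} \cos{\left(x y \right)} - 8 \sin^{2}{\left(x \right)}.
Matching coefficients of the independent functions:
  [x^{2} \cos^{2}{\left(x y \right)}, y^{2} \cos^{2}{\left(x y \right)}]:  - 2 A^{2} = -2
  [x y \cos^{2}{\left(x y \right)}]:  3 A^{2} = 3
  [x \sin{\left(x \right)} \cos{\left(x y \right)}]:  - 3 A B = 6
  [y \sin{\left(x \right)} \cos{\left(x y \right)}]:  4 A B = -8
  [\sin^{2}{\left(x \right)}]:  - 2 B^{2} = -8
These equations allow (A, B) = (-1, 2) or (1, -2).
Impose the point condition(s):
  u(0, 0) = -2  ⟹  B = -2
Only A = 1, B = -2 satisfies everything.
Hence u(x, y) = \sin{\left(x y \right)} - 2 \cos{\left(x \right)}.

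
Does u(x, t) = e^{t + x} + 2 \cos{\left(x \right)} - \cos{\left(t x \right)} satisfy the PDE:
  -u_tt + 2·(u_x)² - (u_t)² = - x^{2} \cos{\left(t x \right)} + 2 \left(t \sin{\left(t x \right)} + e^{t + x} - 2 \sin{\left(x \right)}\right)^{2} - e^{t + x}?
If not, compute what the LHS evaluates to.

Evaluate each term of the left-hand side for u = e^{t + x} + 2 \cos{\left(x \right)} - \cos{\left(t x \right)}.
Derivatives:
  u_tt = x^{2} \cos{\left(t x \right)} + e^{t} e^{x}
  u_x = t \sin{\left(t x \right)} + e^{t} e^{x} - 2 \sin{\left(x \right)}
  u_t = x \sin{\left(t x \right)} + e^{t} e^{x}
Terms:
  -u_tt = - x^{2} \cos{\left(t x \right)} - e^{t + x}
  2·(u_x)² = 2 \left(t \sin{\left(t x \right)} + e^{t + x} - 2 \sin{\left(x \right)}\right)^{2}
  -(u_t)² = - \left(x \sin{\left(t x \right)} + e^{t + x}\right)^{2}
Sum: LHS = - x^{2} \cos{\left(t x \right)} - \left(x \sin{\left(t x \right)} + e^{t + x}\right)^{2} + 2 \left(t \sin{\left(t x \right)} + e^{t + x} - 2 \sin{\left(x \right)}\right)^{2} - e^{t + x}
Given right-hand side: - x^{2} \cos{\left(t x \right)} + 2 \left(t \sin{\left(t x \right)} + e^{t + x} - 2 \sin{\left(x \right)}\right)^{2} - e^{t + x}. Difference LHS − RHS = - \left(x \sin{\left(t x \right)} + e^{t + x}\right)^{2} ≠ 0, so u is not a solution.

Answer: No, the LHS evaluates to - x^{2} \cos{\left(t x \right)} - \left(x \sin{\left(t x \right)} + e^{t + x}\right)^{2} + 2 \left(t \sin{\left(t x \right)} + e^{t + x} - 2 \sin{\left(x \right)}\right)^{2} - e^{t + x}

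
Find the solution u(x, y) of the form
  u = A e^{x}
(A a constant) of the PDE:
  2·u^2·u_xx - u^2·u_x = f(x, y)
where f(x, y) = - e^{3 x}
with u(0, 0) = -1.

Substitute the ansatz u = A e^{x} into the left-hand side.
Derivatives of the ansatz:
  u_xx = A e^{x}
  u_x = A e^{x}
Term by term:
  2·u^2·u_xx = 2 A^{3} e^{3 x}
  -u^2·u_x = - A^{3} e^{3 x}
So the left-hand side equals
  A^{3} e^{3 x}
This must equal f(x, y) = - e^{3 x} identically.
Matching coefficients of the independent functions:
  [e^{3 x}]:  A^{3} = -1
Solving: A = -1.
Check against the point condition:
  u(0, 0) = -1  ⟹  A = -1  ✓
Hence u(x, y) = - e^{x}.

Answer: u(x, y) = - e^{x}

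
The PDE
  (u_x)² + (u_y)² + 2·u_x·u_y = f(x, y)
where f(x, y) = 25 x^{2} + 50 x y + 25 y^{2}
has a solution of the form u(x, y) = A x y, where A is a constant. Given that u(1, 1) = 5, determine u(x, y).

Answer: u(x, y) = 5 x y

Derivation:
Substitute the ansatz u = A x y into the left-hand side.
Derivatives of the ansatz:
  u_x = A y
  u_y = A x
Term by term:
  (u_x)² = A^{2} y^{2}
  (u_y)² = A^{2} x^{2}
  2·u_x·u_y = 2 A^{2} x y
So the left-hand side equals
  A^{2} x^{2} + 2 A^{2} x y + A^{2} y^{2}
This must equal f(x, y) = 25 x^{2} + 50 x y + 25 y^{2} identically.
Matching coefficients of the independent functions:
  [x^{2}, y^{2}]:  A^{2} = 25
  [x y]:  2 A^{2} = 50
These equations allow (A) = (-5) or (5).
Impose the point condition(s):
  u(1, 1) = 5  ⟹  A = 5
Only A = 5 satisfies everything.
Hence u(x, y) = 5 x y.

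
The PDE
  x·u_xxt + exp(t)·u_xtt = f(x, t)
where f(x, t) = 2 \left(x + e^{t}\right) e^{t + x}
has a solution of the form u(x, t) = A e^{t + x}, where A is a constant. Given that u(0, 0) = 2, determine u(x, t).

Substitute the ansatz u = A e^{t + x} into the left-hand side.
Derivatives of the ansatz:
  u_xxt = A e^{t} e^{x}
  u_xtt = A e^{t} e^{x}
Term by term:
  x·u_xxt = A x e^{t} e^{x}
  exp(t)·u_xtt = A e^{2 t} e^{x}
So the left-hand side equals
  A x e^{t} e^{x} + A e^{2 t} e^{x}
This must equal f(x, t) identically; expanded, f = 2 x e^{t} e^{x} + 2 e^{2 t} e^{x}.
Matching coefficients of the independent functions:
  [e^{2 t} e^{x}, x e^{t} e^{x}]:  A = 2
Solving: A = 2.
Check against the point condition:
  u(0, 0) = 2  ⟹  A = 2  ✓
Hence u(x, t) = 2 e^{t + x}.

Answer: u(x, t) = 2 e^{t + x}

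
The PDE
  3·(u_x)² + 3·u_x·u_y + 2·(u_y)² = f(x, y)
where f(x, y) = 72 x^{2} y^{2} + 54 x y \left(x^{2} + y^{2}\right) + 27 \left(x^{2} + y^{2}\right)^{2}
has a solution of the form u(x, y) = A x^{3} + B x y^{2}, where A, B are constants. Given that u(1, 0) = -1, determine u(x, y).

Substitute the ansatz u = A x^{3} + B x y^{2} into the left-hand side.
Derivatives of the ansatz:
  u_x = 3 A x^{2} + B y^{2}
  u_y = 2 B x y
Term by term:
  3·(u_x)² = 27 A^{2} x^{4} + 18 A B x^{2} y^{2} + 3 B^{2} y^{4}
  3·u_x·u_y = 18 A B x^{3} y + 6 B^{2} x y^{3}
  2·(u_y)² = 8 B^{2} x^{2} y^{2}
So the left-hand side equals
  27 A^{2} x^{4} + 18 A B x^{3} y + 18 A B x^{2} y^{2} + 8 B^{2} x^{2} y^{2} + 6 B^{2} x y^{3} + 3 B^{2} y^{4}
This must equal f(x, y) = 72 x^{2} y^{2} + 54 x y \left(x^{2} + y^{2}\right) + 27 \left(x^{2} + y^{2}\right)^{2} identically.
Matching coefficients of the independent functions:
  [x^{4}]:  27 A^{2} = 27
  [y^{4}]:  3 B^{2} = 27
  [x y^{3}]:  6 B^{2} = 54
  [x^{2} y^{2}]:  18 A B + 8 B^{2} = 126
  [x^{3} y]:  18 A B = 54
These equations allow (A, B) = (-1, -3) or (1, 3).
Impose the point condition(s):
  u(1, 0) = -1  ⟹  A = -1
Only A = -1, B = -3 satisfies everything.
Hence u(x, y) = - x^{3} - 3 x y^{2}.

Answer: u(x, y) = - x^{3} - 3 x y^{2}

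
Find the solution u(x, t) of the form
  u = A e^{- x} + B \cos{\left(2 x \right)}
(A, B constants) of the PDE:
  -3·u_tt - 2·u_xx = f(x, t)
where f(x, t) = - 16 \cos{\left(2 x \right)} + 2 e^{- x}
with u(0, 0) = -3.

Answer: u(x, t) = - 2 \cos{\left(2 x \right)} - e^{- x}

Derivation:
Substitute the ansatz u = A e^{- x} + B \cos{\left(2 x \right)} into the left-hand side.
Derivatives of the ansatz:
  u_tt = 0
  u_xx = A e^{- x} - 4 B \cos{\left(2 x \right)}
Term by term:
  -3·u_tt = 0
  -2·u_xx = - 2 A e^{- x} + 8 B \cos{\left(2 x \right)}
So the left-hand side equals
  - 2 A e^{- x} + 8 B \cos{\left(2 x \right)}
This must equal f(x, t) = - 16 \cos{\left(2 x \right)} + 2 e^{- x} identically.
Matching coefficients of the independent functions:
  [e^{- x}]:  - 2 A = 2
  [\cos{\left(2 x \right)}]:  8 B = -16
Solving: A = -1, B = -2.
Check against the point condition:
  u(0, 0) = -3  ⟹  A + B = -3  ✓
Hence u(x, t) = - 2 \cos{\left(2 x \right)} - e^{- x}.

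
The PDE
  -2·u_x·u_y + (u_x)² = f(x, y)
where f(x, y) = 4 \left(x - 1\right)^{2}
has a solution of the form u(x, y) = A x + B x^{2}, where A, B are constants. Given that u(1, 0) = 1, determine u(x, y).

Substitute the ansatz u = A x + B x^{2} into the left-hand side.
Derivatives of the ansatz:
  u_x = A + 2 B x
  u_y = 0
Term by term:
  -2·u_x·u_y = 0
  (u_x)² = A^{2} + 4 A B x + 4 B^{2} x^{2}
So the left-hand side equals
  A^{2} + 4 A B x + 4 B^{2} x^{2}
This must equal f(x, y) identically; expanded, f = 4 x^{2} - 8 x + 4.
Matching coefficients of the independent functions:
  [constant term]:  A^{2} = 4
  [x]:  4 A B = -8
  [x^{2}]:  4 B^{2} = 4
These equations allow (A, B) = (-2, 1) or (2, -1).
Impose the point condition(s):
  u(1, 0) = 1  ⟹  A + B = 1
Only A = 2, B = -1 satisfies everything.
Hence u(x, y) = - x^{2} + 2 x.

Answer: u(x, y) = - x^{2} + 2 x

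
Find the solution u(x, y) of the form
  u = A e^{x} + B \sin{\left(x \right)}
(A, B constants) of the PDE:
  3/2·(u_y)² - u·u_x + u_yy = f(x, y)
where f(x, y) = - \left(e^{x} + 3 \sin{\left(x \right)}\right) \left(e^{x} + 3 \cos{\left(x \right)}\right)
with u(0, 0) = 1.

Answer: u(x, y) = e^{x} + 3 \sin{\left(x \right)}

Derivation:
Substitute the ansatz u = A e^{x} + B \sin{\left(x \right)} into the left-hand side.
Derivatives of the ansatz:
  u_y = 0
  u_x = A e^{x} + B \cos{\left(x \right)}
  u_yy = 0
Term by term:
  3/2·(u_y)² = 0
  -u·u_x = - A^{2} e^{2 x} - A B e^{x} \sin{\left(x \right)} - A B e^{x} \cos{\left(x \right)} - B^{2} \sin{\left(x \right)} \cos{\left(x \right)}
  u_yy = 0
So the left-hand side equals
  - A^{2} e^{2 x} - A B e^{x} \sin{\left(x \right)} - A B e^{x} \cos{\left(x \right)} - B^{2} \sin{\left(x \right)} \cos{\left(x \right)}
This must equal f(x, y) identically; expanded, f = - e^{2 x} - 3 e^{x} \sin{\left(x \right)} - 3 e^{x} \cos{\left(x \right)} - 9 \sin{\left(x \right)} \cos{\left(x \right)}.
Matching coefficients of the independent functions:
  [e^{x} \sin{\left(x \right)}, e^{x} \cos{\left(x \right)}]:  - A B = -3
  [\sin{\left(x \right)} \cos{\left(x \right)}]:  - B^{2} = -9
  [e^{2 x}]:  - A^{2} = -1
These equations allow (A, B) = (-1, -3) or (1, 3).
Impose the point condition(s):
  u(0, 0) = 1  ⟹  A = 1
Only A = 1, B = 3 satisfies everything.
Hence u(x, y) = e^{x} + 3 \sin{\left(x \right)}.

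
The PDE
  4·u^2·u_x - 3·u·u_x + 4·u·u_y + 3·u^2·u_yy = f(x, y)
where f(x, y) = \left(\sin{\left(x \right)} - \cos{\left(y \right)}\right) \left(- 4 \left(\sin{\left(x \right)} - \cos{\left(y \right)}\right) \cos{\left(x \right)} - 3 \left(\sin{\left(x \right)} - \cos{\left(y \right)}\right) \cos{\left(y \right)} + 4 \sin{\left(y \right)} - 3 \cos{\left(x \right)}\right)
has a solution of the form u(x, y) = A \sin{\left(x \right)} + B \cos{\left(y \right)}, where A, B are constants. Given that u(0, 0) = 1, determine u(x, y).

Substitute the ansatz u = A \sin{\left(x \right)} + B \cos{\left(y \right)} into the left-hand side.
Derivatives of the ansatz:
  u_x = A \cos{\left(x \right)}
  u_y = - B \sin{\left(y \right)}
  u_yy = - B \cos{\left(y \right)}
Term by term:
  4·u^2·u_x = 4 A^{3} \sin^{2}{\left(x \right)} \cos{\left(x \right)} + 8 A^{2} B \sin{\left(x \right)} \cos{\left(x \right)} \cos{\left(y \right)} + 4 A B^{2} \cos{\left(x \right)} \cos^{2}{\left(y \right)}
  -3·u·u_x = - 3 A^{2} \sin{\left(x \right)} \cos{\left(x \right)} - 3 A B \cos{\left(x \right)} \cos{\left(y \right)}
  4·u·u_y = - 4 A B \sin{\left(x \right)} \sin{\left(y \right)} - 4 B^{2} \sin{\left(y \right)} \cos{\left(y \right)}
  3·u^2·u_yy = - 3 A^{2} B \sin^{2}{\left(x \right)} \cos{\left(y \right)} - 6 A B^{2} \sin{\left(x \right)} \cos^{2}{\left(y \right)} - 3 B^{3} \cos^{3}{\left(y \right)}
So the left-hand side equals
  4 A^{3} \sin^{2}{\left(x \right)} \cos{\left(x \right)} - 3 A^{2} B \sin^{2}{\left(x \right)} \cos{\left(y \right)} + 8 A^{2} B \sin{\left(x \right)} \cos{\left(x \right)} \cos{\left(y \right)} - 3 A^{2} \sin{\left(x \right)} \cos{\left(x \right)} - 6 A B^{2} \sin{\left(x \right)} \cos^{2}{\left(y \right)} + 4 A B^{2} \cos{\left(x \right)} \cos^{2}{\left(y \right)} - 4 A B \sin{\left(x \right)} \sin{\left(y \right)} - 3 A B \cos{\left(x \right)} \cos{\left(y \right)} - 3 B^{3} \cos^{3}{\left(y \right)} - 4 B^{2} \sin{\left(y \right)} \cos{\left(y \right)}
This must equal f(x, y) identically; expanded, f = - 4 \sin^{2}{\left(x \right)} \cos{\left(x \right)} - 3 \sin^{2}{\left(x \right)} \cos{\left(y \right)} + 4 \sin{\left(x \right)} \sin{\left(y \right)} + 8 \sin{\left(x \right)} \cos{\left(x \right)} \cos{\left(y \right)} - 3 \sin{\left(x \right)} \cos{\left(x \right)} + 6 \sin{\left(x \right)} \cos^{2}{\left(y \right)} - 4 \sin{\left(y \right)} \cos{\left(y \right)} - 4 \cos{\left(x \right)} \cos^{2}{\left(y \right)} + 3 \cos{\left(x \right)} \cos{\left(y \right)} - 3 \cos^{3}{\left(y \right)}.
Matching coefficients of the independent functions:
  [\sin{\left(x \right)} \sin{\left(y \right)}]:  - 4 A B = 4
  [\sin{\left(x \right)} \cos{\left(x \right)}]:  - 3 A^{2} = -3
  [\sin{\left(x \right)} \cos^{2}{\left(y \right)}]:  - 6 A B^{2} = 6
  [\sin^{2}{\left(x \right)} \cos{\left(x \right)}]:  4 A^{3} = -4
  [\sin^{2}{\left(x \right)} \cos{\left(y \right)}]:  - 3 A^{2} B = -3
  [\sin{\left(y \right)} \cos{\left(y \right)}]:  - 4 B^{2} = -4
  [\cos{\left(x \right)} \cos{\left(y \right)}]:  - 3 A B = 3
  [\cos{\left(x \right)} \cos^{2}{\left(y \right)}]:  4 A B^{2} = -4
  [\sin{\left(x \right)} \cos{\left(x \right)} \cos{\left(y \right)}]:  8 A^{2} B = 8
  [\cos^{3}{\left(y \right)}]:  - 3 B^{3} = -3
Solving: A = -1, B = 1.
Check against the point condition:
  u(0, 0) = 1  ⟹  B = 1  ✓
Hence u(x, y) = - \sin{\left(x \right)} + \cos{\left(y \right)}.

Answer: u(x, y) = - \sin{\left(x \right)} + \cos{\left(y \right)}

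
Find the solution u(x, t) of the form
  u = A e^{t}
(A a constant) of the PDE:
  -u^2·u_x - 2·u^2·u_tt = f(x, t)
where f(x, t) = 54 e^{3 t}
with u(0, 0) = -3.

Answer: u(x, t) = - 3 e^{t}

Derivation:
Substitute the ansatz u = A e^{t} into the left-hand side.
Derivatives of the ansatz:
  u_x = 0
  u_tt = A e^{t}
Term by term:
  -u^2·u_x = 0
  -2·u^2·u_tt = - 2 A^{3} e^{3 t}
So the left-hand side equals
  - 2 A^{3} e^{3 t}
This must equal f(x, t) = 54 e^{3 t} identically.
Matching coefficients of the independent functions:
  [e^{3 t}]:  - 2 A^{3} = 54
Solving: A = -3.
Check against the point condition:
  u(0, 0) = -3  ⟹  A = -3  ✓
Hence u(x, t) = - 3 e^{t}.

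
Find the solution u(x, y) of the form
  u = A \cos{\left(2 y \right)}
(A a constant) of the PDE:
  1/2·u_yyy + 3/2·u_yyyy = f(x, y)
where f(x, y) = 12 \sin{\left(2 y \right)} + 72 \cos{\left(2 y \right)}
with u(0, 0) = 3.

Substitute the ansatz u = A \cos{\left(2 y \right)} into the left-hand side.
Derivatives of the ansatz:
  u_yyy = 8 A \sin{\left(2 y \right)}
  u_yyyy = 16 A \cos{\left(2 y \right)}
Term by term:
  1/2·u_yyy = 4 A \sin{\left(2 y \right)}
  3/2·u_yyyy = 24 A \cos{\left(2 y \right)}
So the left-hand side equals
  4 A \sin{\left(2 y \right)} + 24 A \cos{\left(2 y \right)}
This must equal f(x, y) = 12 \sin{\left(2 y \right)} + 72 \cos{\left(2 y \right)} identically.
Matching coefficients of the independent functions:
  [\sin{\left(2 y \right)}]:  4 A = 12
  [\cos{\left(2 y \right)}]:  24 A = 72
Solving: A = 3.
Check against the point condition:
  u(0, 0) = 3  ⟹  A = 3  ✓
Hence u(x, y) = 3 \cos{\left(2 y \right)}.

Answer: u(x, y) = 3 \cos{\left(2 y \right)}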